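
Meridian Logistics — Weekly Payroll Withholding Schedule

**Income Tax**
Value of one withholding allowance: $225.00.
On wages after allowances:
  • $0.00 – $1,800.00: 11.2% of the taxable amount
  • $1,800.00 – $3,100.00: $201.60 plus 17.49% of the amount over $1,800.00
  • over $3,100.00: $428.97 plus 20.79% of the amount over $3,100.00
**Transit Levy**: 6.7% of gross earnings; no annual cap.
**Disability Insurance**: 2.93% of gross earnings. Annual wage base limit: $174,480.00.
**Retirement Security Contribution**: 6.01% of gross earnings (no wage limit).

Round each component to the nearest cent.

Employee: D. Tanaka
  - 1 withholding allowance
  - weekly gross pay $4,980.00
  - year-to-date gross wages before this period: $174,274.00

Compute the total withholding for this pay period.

Income Tax: taxable = $4,980.00 − 1×$225.00 = $4,755.00
  $428.97 + 20.79% × ($4,755.00 − $3,100.00) = $428.97 + 20.79% × $1,655.00 = $773.04
Transit Levy: 6.7% × $4,980.00 = $333.66
Disability Insurance: cap $174,480.00 − YTD $174,274.00 = $206.00 subject; 2.93% × $206.00 = $6.04
Retirement Security Contribution: 6.01% × $4,980.00 = $299.30
Total: $773.04 + $333.66 + $6.04 + $299.30 = $1,412.04

$1,412.04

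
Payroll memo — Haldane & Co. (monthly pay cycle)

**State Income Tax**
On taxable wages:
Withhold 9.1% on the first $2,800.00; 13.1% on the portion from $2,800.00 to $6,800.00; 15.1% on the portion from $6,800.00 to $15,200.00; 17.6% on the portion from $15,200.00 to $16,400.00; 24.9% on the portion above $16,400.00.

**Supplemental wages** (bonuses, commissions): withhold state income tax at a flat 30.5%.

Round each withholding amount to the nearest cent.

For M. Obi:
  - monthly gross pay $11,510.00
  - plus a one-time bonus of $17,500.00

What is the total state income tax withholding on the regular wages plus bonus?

$6,827.51

State Income Tax: taxable = $11,510.00
  $778.80 + 15.1% × ($11,510.00 − $6,800.00) = $778.80 + 15.1% × $4,710.00 = $1,490.01
Supplemental (30.5% flat on bonus): 30.5% × $17,500.00 = $5,337.50
Total state income tax: $1,490.01 + $5,337.50 = $6,827.51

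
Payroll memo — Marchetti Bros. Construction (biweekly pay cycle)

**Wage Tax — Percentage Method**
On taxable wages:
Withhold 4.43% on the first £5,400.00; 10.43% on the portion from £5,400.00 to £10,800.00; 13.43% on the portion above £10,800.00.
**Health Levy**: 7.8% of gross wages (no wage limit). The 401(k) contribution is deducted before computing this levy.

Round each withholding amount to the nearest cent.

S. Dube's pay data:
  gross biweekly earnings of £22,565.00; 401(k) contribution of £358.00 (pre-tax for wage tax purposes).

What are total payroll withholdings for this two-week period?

Wage Tax: taxable = £22,565.00 − £358.00 = £22,207.00
  £802.44 + 13.43% × (£22,207.00 − £10,800.00) = £802.44 + 13.43% × £11,407.00 = £2,334.40
Health Levy: 7.8% × £22,207.00 = £1,732.15
Total: £2,334.40 + £1,732.15 = £4,066.55

£4,066.55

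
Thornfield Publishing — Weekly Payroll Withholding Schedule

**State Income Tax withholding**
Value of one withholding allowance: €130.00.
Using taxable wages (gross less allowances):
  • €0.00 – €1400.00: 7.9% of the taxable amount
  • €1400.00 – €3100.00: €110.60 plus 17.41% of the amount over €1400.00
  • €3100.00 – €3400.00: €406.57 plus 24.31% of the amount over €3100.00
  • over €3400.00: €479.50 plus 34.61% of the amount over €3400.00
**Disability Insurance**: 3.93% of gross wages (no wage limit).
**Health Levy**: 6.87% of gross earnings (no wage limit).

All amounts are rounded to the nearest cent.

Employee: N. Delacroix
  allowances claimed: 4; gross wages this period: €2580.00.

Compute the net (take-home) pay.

State Income Tax: taxable = €2580.00 − 4×€130.00 = €2060.00
  €110.60 + 17.41% × (€2060.00 − €1400.00) = €110.60 + 17.41% × €660.00 = €225.51
Disability Insurance: 3.93% × €2580.00 = €101.39
Health Levy: 6.87% × €2580.00 = €177.25
Total withheld: €225.51 + €101.39 + €177.25 = €504.15
Net pay: €2580.00 − €504.15 = €2075.85

€2075.85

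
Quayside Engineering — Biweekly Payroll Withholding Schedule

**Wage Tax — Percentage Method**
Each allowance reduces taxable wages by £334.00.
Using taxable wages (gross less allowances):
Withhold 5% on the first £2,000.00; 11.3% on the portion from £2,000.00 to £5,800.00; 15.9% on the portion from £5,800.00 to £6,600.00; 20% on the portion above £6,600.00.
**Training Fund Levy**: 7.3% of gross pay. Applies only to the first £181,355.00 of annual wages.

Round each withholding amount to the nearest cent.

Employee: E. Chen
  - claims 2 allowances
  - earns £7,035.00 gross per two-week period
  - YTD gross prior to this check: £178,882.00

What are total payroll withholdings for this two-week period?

Wage Tax: taxable = £7,035.00 − 2×£334.00 = £6,367.00
  £529.40 + 15.9% × (£6,367.00 − £5,800.00) = £529.40 + 15.9% × £567.00 = £619.55
Training Fund Levy: cap £181,355.00 − YTD £178,882.00 = £2,473.00 subject; 7.3% × £2,473.00 = £180.53
Total: £619.55 + £180.53 = £800.08

£800.08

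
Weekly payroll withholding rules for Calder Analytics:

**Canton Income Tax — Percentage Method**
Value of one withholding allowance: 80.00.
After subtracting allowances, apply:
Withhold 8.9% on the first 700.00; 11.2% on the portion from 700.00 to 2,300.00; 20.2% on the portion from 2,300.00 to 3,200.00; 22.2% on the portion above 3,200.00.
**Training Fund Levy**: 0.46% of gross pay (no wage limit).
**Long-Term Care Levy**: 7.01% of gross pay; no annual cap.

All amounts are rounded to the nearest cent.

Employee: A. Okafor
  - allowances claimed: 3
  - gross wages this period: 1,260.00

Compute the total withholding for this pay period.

192.27

Canton Income Tax: taxable = 1,260.00 − 3×80.00 = 1,020.00
  62.30 + 11.2% × (1,020.00 − 700.00) = 62.30 + 11.2% × 320.00 = 98.14
Training Fund Levy: 0.46% × 1,260.00 = 5.80
Long-Term Care Levy: 7.01% × 1,260.00 = 88.33
Total: 98.14 + 5.80 + 88.33 = 192.27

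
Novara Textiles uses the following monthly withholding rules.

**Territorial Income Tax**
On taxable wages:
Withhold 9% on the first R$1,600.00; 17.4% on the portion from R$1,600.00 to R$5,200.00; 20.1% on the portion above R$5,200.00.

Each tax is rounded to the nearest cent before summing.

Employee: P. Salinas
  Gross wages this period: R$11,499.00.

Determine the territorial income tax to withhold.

R$2,036.50

Territorial Income Tax: taxable = R$11,499.00
  R$770.40 + 20.1% × (R$11,499.00 − R$5,200.00) = R$770.40 + 20.1% × R$6,299.00 = R$2,036.50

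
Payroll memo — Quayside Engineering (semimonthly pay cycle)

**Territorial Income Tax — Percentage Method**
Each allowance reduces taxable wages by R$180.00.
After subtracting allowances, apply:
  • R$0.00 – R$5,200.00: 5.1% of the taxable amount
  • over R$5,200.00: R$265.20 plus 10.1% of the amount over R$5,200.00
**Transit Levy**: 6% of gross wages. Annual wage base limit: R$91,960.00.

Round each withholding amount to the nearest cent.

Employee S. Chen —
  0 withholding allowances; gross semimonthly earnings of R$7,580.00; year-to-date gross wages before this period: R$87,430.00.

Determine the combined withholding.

R$777.38

Territorial Income Tax: taxable = R$7,580.00
  R$265.20 + 10.1% × (R$7,580.00 − R$5,200.00) = R$265.20 + 10.1% × R$2,380.00 = R$505.58
Transit Levy: cap R$91,960.00 − YTD R$87,430.00 = R$4,530.00 subject; 6% × R$4,530.00 = R$271.80
Total: R$505.58 + R$271.80 = R$777.38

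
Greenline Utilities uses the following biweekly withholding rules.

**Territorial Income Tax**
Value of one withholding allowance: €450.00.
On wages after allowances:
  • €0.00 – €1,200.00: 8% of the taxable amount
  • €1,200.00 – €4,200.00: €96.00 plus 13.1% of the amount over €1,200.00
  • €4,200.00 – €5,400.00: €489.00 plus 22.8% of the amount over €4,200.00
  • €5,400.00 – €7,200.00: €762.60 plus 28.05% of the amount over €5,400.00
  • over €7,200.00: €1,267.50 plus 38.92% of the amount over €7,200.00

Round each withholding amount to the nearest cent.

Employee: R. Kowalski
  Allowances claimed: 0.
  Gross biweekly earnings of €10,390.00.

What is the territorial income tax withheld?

Territorial Income Tax: taxable = €10,390.00
  €1,267.50 + 38.92% × (€10,390.00 − €7,200.00) = €1,267.50 + 38.92% × €3,190.00 = €2,509.05

€2,509.05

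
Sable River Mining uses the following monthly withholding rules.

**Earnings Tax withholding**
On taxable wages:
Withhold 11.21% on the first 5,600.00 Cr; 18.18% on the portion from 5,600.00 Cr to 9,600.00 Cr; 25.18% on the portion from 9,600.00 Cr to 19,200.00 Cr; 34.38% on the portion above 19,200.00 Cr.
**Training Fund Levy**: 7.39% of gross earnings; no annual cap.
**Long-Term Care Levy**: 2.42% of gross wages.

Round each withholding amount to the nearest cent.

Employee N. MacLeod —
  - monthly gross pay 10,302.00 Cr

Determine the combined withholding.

Earnings Tax: taxable = 10,302.00 Cr
  1,354.96 Cr + 25.18% × (10,302.00 Cr − 9,600.00 Cr) = 1,354.96 Cr + 25.18% × 702.00 Cr = 1,531.72 Cr
Training Fund Levy: 7.39% × 10,302.00 Cr = 761.32 Cr
Long-Term Care Levy: 2.42% × 10,302.00 Cr = 249.31 Cr
Total: 1,531.72 Cr + 761.32 Cr + 249.31 Cr = 2,542.35 Cr

2,542.35 Cr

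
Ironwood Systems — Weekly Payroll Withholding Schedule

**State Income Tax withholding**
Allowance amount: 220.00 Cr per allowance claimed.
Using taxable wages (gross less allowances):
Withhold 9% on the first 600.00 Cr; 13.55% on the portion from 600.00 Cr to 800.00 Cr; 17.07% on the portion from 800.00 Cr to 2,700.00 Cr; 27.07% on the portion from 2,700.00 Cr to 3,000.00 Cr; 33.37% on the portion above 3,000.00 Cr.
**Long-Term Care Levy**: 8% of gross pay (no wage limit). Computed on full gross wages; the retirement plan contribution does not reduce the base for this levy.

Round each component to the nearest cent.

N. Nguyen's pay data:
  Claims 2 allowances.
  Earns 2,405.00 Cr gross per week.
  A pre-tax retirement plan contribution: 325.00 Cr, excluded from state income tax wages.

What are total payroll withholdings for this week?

State Income Tax: taxable = 2,405.00 Cr − 325.00 Cr − 2×220.00 Cr = 1,640.00 Cr
  81.10 Cr + 17.07% × (1,640.00 Cr − 800.00 Cr) = 81.10 Cr + 17.07% × 840.00 Cr = 224.49 Cr
Long-Term Care Levy: 8% × 2,405.00 Cr = 192.40 Cr
Total: 224.49 Cr + 192.40 Cr = 416.89 Cr

416.89 Cr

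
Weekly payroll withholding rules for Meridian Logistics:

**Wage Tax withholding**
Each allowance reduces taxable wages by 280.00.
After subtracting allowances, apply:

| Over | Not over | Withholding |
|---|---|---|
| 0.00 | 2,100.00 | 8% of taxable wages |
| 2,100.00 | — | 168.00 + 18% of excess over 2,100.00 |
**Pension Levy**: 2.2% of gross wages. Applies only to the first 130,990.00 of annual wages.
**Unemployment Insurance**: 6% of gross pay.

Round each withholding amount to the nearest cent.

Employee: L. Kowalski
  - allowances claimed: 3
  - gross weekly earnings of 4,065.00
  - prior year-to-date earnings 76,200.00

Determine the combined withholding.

Wage Tax: taxable = 4,065.00 − 3×280.00 = 3,225.00
  168.00 + 18% × (3,225.00 − 2,100.00) = 168.00 + 18% × 1,125.00 = 370.50
Pension Levy: 2.2% × 4,065.00 = 89.43
Unemployment Insurance: 6% × 4,065.00 = 243.90
Total: 370.50 + 89.43 + 243.90 = 703.83

703.83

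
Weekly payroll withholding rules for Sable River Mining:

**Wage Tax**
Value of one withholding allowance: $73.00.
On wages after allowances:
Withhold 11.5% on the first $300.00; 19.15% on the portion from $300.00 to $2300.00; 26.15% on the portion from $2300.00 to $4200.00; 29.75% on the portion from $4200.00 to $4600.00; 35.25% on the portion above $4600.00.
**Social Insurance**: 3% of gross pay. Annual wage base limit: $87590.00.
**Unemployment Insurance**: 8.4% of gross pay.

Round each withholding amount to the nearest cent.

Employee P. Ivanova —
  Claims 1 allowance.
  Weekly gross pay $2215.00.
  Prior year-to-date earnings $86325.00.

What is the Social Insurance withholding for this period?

$37.95

Social Insurance: cap $87590.00 − YTD $86325.00 = $1265.00 subject; 3% × $1265.00 = $37.95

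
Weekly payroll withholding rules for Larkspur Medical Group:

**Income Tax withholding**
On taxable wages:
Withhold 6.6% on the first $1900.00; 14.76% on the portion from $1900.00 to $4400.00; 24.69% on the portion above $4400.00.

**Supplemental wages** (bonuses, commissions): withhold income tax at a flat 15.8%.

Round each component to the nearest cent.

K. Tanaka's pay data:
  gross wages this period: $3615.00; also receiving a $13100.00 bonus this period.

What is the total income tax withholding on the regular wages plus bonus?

Income Tax: taxable = $3615.00
  $125.40 + 14.76% × ($3615.00 − $1900.00) = $125.40 + 14.76% × $1715.00 = $378.53
Supplemental (15.8% flat on bonus): 15.8% × $13100.00 = $2069.80
Total income tax: $378.53 + $2069.80 = $2448.33

$2448.33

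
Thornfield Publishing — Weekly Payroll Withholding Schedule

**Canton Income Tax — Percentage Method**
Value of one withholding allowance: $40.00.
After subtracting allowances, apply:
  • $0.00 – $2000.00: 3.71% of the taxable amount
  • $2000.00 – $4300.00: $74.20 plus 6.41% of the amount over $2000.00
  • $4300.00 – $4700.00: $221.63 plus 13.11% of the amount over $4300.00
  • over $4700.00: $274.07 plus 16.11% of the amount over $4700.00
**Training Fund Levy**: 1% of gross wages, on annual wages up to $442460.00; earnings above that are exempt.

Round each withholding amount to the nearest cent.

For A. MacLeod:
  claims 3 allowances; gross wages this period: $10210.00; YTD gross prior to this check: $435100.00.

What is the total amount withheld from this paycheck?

$1216.00

Canton Income Tax: taxable = $10210.00 − 3×$40.00 = $10090.00
  $274.07 + 16.11% × ($10090.00 − $4700.00) = $274.07 + 16.11% × $5390.00 = $1142.40
Training Fund Levy: cap $442460.00 − YTD $435100.00 = $7360.00 subject; 1% × $7360.00 = $73.60
Total: $1142.40 + $73.60 = $1216.00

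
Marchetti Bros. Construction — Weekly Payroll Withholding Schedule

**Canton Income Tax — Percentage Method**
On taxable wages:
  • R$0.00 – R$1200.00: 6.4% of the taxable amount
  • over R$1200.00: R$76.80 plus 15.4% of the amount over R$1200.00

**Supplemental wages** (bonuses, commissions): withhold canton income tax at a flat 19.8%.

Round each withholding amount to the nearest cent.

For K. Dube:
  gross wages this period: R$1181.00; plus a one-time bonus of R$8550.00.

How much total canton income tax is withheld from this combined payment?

Canton Income Tax: taxable = R$1181.00
  6.4% × R$1181.00 = R$75.58
Supplemental (19.8% flat on bonus): 19.8% × R$8550.00 = R$1692.90
Total canton income tax: R$75.58 + R$1692.90 = R$1768.48

R$1768.48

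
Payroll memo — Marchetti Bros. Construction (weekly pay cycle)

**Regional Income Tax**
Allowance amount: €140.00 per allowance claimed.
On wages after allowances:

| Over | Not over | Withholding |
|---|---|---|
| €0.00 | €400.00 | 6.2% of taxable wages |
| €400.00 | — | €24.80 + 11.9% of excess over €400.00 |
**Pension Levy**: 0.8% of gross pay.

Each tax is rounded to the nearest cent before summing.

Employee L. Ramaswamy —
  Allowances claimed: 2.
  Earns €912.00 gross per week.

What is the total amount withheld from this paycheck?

Regional Income Tax: taxable = €912.00 − 2×€140.00 = €632.00
  €24.80 + 11.9% × (€632.00 − €400.00) = €24.80 + 11.9% × €232.00 = €52.41
Pension Levy: 0.8% × €912.00 = €7.30
Total: €52.41 + €7.30 = €59.71

€59.71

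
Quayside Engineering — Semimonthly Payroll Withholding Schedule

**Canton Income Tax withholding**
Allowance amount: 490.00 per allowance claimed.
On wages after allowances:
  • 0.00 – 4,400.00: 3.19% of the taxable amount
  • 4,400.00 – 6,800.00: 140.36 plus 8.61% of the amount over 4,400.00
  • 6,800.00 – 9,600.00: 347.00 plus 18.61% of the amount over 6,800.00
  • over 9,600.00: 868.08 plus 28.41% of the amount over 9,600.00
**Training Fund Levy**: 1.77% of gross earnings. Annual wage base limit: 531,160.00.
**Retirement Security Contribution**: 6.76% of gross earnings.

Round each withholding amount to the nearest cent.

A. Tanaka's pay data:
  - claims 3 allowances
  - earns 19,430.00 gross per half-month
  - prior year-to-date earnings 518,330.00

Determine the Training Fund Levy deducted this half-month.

Training Fund Levy: cap 531,160.00 − YTD 518,330.00 = 12,830.00 subject; 1.77% × 12,830.00 = 227.09

227.09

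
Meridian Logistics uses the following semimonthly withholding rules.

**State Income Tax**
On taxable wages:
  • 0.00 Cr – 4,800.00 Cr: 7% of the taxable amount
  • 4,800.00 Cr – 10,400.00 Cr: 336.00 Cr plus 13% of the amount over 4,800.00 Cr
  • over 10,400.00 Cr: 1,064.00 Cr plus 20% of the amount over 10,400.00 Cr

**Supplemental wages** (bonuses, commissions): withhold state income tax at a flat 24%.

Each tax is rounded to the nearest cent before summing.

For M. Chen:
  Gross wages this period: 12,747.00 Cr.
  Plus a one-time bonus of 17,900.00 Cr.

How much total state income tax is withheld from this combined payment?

5,829.40 Cr

State Income Tax: taxable = 12,747.00 Cr
  1,064.00 Cr + 20% × (12,747.00 Cr − 10,400.00 Cr) = 1,064.00 Cr + 20% × 2,347.00 Cr = 1,533.40 Cr
Supplemental (24% flat on bonus): 24% × 17,900.00 Cr = 4,296.00 Cr
Total state income tax: 1,533.40 Cr + 4,296.00 Cr = 5,829.40 Cr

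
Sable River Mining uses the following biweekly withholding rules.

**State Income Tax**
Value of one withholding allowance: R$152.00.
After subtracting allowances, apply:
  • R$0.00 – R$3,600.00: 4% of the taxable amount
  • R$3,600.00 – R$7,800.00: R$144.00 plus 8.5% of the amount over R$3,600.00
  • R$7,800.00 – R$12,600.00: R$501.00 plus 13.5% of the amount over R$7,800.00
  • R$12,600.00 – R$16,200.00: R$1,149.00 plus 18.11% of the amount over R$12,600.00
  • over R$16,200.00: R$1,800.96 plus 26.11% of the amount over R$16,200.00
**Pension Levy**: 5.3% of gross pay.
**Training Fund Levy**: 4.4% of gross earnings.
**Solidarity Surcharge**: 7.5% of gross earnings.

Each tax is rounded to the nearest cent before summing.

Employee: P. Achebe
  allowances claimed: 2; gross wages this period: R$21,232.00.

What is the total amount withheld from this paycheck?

R$6,687.35

State Income Tax: taxable = R$21,232.00 − 2×R$152.00 = R$20,928.00
  R$1,800.96 + 26.11% × (R$20,928.00 − R$16,200.00) = R$1,800.96 + 26.11% × R$4,728.00 = R$3,035.44
Pension Levy: 5.3% × R$21,232.00 = R$1,125.30
Training Fund Levy: 4.4% × R$21,232.00 = R$934.21
Solidarity Surcharge: 7.5% × R$21,232.00 = R$1,592.40
Total: R$3,035.44 + R$1,125.30 + R$934.21 + R$1,592.40 = R$6,687.35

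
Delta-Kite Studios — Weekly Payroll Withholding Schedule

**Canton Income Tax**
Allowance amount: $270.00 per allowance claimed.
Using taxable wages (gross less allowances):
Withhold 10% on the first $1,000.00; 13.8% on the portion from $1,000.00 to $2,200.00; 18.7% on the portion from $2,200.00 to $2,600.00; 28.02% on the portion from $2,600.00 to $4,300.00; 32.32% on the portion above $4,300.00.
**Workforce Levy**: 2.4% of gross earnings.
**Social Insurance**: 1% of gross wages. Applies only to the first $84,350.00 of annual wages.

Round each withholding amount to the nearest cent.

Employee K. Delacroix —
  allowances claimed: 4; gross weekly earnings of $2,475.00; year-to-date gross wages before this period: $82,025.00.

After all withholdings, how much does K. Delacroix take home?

Canton Income Tax: taxable = $2,475.00 − 4×$270.00 = $1,395.00
  $100.00 + 13.8% × ($1,395.00 − $1,000.00) = $100.00 + 13.8% × $395.00 = $154.51
Workforce Levy: 2.4% × $2,475.00 = $59.40
Social Insurance: cap $84,350.00 − YTD $82,025.00 = $2,325.00 subject; 1% × $2,325.00 = $23.25
Total withheld: $154.51 + $59.40 + $23.25 = $237.16
Net pay: $2,475.00 − $237.16 = $2,237.84

$2,237.84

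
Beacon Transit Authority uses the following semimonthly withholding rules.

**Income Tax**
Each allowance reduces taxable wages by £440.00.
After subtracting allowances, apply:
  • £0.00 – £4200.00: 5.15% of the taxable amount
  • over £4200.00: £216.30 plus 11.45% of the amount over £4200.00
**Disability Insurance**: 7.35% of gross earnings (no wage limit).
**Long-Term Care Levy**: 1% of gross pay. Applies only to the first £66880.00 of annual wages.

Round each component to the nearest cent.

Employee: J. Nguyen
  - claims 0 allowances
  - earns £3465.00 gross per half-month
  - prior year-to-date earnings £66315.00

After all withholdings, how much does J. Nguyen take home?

£3026.22

Income Tax: taxable = £3465.00
  5.15% × £3465.00 = £178.45
Disability Insurance: 7.35% × £3465.00 = £254.68
Long-Term Care Levy: cap £66880.00 − YTD £66315.00 = £565.00 subject; 1% × £565.00 = £5.65
Total withheld: £178.45 + £254.68 + £5.65 = £438.78
Net pay: £3465.00 − £438.78 = £3026.22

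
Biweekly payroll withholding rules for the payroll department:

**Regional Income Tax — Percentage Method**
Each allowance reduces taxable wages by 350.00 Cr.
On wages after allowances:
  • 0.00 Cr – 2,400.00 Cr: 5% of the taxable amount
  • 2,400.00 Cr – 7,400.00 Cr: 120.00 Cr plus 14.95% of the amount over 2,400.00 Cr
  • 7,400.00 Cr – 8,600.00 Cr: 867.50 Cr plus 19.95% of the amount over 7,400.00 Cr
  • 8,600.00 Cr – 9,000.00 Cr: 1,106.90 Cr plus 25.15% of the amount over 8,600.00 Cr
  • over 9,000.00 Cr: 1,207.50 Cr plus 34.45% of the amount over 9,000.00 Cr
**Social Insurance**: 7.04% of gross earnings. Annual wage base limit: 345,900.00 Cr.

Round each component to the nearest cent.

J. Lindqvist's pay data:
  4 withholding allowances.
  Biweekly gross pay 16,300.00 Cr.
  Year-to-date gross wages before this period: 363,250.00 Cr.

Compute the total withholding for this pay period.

Regional Income Tax: taxable = 16,300.00 Cr − 4×350.00 Cr = 14,900.00 Cr
  1,207.50 Cr + 34.45% × (14,900.00 Cr − 9,000.00 Cr) = 1,207.50 Cr + 34.45% × 5,900.00 Cr = 3,240.05 Cr
Social Insurance: YTD 363,250.00 Cr ≥ cap 345,900.00 Cr → 0.00 Cr
Total: 3,240.05 Cr + 0.00 Cr = 3,240.05 Cr

3,240.05 Cr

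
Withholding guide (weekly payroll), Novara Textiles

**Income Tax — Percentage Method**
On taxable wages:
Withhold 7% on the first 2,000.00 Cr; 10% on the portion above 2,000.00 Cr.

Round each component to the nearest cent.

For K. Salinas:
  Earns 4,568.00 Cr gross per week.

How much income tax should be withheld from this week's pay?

396.80 Cr

Income Tax: taxable = 4,568.00 Cr
  140.00 Cr + 10% × (4,568.00 Cr − 2,000.00 Cr) = 140.00 Cr + 10% × 2,568.00 Cr = 396.80 Cr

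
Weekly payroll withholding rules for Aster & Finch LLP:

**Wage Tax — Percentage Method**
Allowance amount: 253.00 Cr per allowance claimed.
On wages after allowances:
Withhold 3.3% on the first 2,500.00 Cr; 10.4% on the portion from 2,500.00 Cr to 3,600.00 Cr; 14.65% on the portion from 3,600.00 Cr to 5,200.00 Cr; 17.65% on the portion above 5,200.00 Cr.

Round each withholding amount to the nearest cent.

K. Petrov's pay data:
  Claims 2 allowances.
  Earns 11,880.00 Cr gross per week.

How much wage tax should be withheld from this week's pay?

1,521.01 Cr

Wage Tax: taxable = 11,880.00 Cr − 2×253.00 Cr = 11,374.00 Cr
  431.30 Cr + 17.65% × (11,374.00 Cr − 5,200.00 Cr) = 431.30 Cr + 17.65% × 6,174.00 Cr = 1,521.01 Cr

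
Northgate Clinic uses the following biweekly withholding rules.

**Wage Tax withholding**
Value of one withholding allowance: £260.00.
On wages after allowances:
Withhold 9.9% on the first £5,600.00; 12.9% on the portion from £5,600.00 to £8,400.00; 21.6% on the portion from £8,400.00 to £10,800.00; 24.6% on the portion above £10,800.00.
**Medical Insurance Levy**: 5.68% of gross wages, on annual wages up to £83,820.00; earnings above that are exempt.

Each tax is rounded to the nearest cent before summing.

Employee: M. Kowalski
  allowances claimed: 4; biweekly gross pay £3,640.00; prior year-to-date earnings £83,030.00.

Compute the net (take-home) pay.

Wage Tax: taxable = £3,640.00 − 4×£260.00 = £2,600.00
  9.9% × £2,600.00 = £257.40
Medical Insurance Levy: cap £83,820.00 − YTD £83,030.00 = £790.00 subject; 5.68% × £790.00 = £44.87
Total withheld: £257.40 + £44.87 = £302.27
Net pay: £3,640.00 − £302.27 = £3,337.73

£3,337.73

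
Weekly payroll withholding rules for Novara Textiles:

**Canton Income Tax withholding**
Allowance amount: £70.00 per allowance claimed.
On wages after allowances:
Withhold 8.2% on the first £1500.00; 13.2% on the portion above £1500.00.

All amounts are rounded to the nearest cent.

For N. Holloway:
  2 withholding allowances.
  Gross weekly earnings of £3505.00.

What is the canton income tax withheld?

£369.18

Canton Income Tax: taxable = £3505.00 − 2×£70.00 = £3365.00
  £123.00 + 13.2% × (£3365.00 − £1500.00) = £123.00 + 13.2% × £1865.00 = £369.18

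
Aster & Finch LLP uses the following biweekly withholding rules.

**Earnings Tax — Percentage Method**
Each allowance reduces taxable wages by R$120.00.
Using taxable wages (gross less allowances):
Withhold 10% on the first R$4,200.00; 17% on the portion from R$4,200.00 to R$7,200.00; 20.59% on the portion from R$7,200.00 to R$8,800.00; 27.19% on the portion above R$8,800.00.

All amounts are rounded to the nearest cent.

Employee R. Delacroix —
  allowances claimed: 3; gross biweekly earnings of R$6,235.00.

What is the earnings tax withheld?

Earnings Tax: taxable = R$6,235.00 − 3×R$120.00 = R$5,875.00
  R$420.00 + 17% × (R$5,875.00 − R$4,200.00) = R$420.00 + 17% × R$1,675.00 = R$704.75

R$704.75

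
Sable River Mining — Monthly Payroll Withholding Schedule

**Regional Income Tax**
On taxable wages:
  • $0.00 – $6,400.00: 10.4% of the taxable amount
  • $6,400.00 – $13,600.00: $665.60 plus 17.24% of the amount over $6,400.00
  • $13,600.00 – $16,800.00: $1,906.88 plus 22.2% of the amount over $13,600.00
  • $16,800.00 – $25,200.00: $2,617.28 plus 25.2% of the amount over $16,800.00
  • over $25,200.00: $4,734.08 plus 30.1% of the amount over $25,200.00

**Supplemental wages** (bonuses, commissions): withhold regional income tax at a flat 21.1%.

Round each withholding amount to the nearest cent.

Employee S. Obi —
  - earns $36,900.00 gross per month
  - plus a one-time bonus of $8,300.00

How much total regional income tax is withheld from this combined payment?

$10,007.08

Regional Income Tax: taxable = $36,900.00
  $4,734.08 + 30.1% × ($36,900.00 − $25,200.00) = $4,734.08 + 30.1% × $11,700.00 = $8,255.78
Supplemental (21.1% flat on bonus): 21.1% × $8,300.00 = $1,751.30
Total regional income tax: $8,255.78 + $1,751.30 = $10,007.08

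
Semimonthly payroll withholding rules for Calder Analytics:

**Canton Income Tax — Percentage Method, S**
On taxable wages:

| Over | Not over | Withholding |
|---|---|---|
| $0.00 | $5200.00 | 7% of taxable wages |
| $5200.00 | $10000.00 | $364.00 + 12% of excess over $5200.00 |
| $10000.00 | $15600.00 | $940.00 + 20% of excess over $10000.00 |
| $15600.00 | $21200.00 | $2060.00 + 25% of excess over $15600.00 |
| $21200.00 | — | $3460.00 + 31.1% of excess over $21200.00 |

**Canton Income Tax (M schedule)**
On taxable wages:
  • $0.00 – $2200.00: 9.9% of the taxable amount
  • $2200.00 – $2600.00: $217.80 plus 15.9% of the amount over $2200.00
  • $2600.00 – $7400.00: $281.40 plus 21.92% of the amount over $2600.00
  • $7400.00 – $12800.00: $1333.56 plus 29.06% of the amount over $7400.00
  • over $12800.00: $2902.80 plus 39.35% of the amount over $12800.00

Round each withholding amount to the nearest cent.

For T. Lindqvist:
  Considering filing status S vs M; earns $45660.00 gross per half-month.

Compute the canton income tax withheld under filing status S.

Canton Income Tax (S): taxable = $45660.00
  $3460.00 + 31.1% × ($45660.00 − $21200.00) = $3460.00 + 31.1% × $24460.00 = $11067.06

$11067.06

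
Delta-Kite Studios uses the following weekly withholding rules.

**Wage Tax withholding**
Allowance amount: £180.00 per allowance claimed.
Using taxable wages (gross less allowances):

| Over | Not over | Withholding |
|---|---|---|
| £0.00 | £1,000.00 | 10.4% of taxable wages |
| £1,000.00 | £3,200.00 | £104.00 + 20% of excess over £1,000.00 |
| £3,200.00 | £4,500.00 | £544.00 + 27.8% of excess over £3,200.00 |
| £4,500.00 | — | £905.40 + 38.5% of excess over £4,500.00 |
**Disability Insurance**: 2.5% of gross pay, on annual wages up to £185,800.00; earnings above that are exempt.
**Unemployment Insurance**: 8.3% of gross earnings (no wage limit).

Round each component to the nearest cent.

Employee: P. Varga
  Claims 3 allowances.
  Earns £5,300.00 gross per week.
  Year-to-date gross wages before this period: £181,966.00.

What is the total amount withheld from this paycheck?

£1,541.25

Wage Tax: taxable = £5,300.00 − 3×£180.00 = £4,760.00
  £905.40 + 38.5% × (£4,760.00 − £4,500.00) = £905.40 + 38.5% × £260.00 = £1,005.50
Disability Insurance: cap £185,800.00 − YTD £181,966.00 = £3,834.00 subject; 2.5% × £3,834.00 = £95.85
Unemployment Insurance: 8.3% × £5,300.00 = £439.90
Total: £1,005.50 + £95.85 + £439.90 = £1,541.25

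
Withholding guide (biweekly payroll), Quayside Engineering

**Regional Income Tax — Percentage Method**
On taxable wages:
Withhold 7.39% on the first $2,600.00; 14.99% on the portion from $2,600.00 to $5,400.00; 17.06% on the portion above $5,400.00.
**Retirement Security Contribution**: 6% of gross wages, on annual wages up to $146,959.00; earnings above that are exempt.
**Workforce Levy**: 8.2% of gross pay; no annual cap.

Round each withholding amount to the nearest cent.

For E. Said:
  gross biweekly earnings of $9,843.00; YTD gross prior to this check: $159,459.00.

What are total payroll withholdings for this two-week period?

$2,176.97

Regional Income Tax: taxable = $9,843.00
  $611.86 + 17.06% × ($9,843.00 − $5,400.00) = $611.86 + 17.06% × $4,443.00 = $1,369.84
Retirement Security Contribution: YTD $159,459.00 ≥ cap $146,959.00 → $0.00
Workforce Levy: 8.2% × $9,843.00 = $807.13
Total: $1,369.84 + $0.00 + $807.13 = $2,176.97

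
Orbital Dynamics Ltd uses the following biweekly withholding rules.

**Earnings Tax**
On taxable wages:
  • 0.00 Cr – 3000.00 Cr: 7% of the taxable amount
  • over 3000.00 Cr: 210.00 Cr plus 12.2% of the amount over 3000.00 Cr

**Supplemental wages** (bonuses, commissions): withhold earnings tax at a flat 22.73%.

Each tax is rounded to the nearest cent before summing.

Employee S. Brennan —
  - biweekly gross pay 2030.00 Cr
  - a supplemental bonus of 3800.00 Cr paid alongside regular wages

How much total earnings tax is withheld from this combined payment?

Earnings Tax: taxable = 2030.00 Cr
  7% × 2030.00 Cr = 142.10 Cr
Supplemental (22.73% flat on bonus): 22.73% × 3800.00 Cr = 863.74 Cr
Total earnings tax: 142.10 Cr + 863.74 Cr = 1005.84 Cr

1005.84 Cr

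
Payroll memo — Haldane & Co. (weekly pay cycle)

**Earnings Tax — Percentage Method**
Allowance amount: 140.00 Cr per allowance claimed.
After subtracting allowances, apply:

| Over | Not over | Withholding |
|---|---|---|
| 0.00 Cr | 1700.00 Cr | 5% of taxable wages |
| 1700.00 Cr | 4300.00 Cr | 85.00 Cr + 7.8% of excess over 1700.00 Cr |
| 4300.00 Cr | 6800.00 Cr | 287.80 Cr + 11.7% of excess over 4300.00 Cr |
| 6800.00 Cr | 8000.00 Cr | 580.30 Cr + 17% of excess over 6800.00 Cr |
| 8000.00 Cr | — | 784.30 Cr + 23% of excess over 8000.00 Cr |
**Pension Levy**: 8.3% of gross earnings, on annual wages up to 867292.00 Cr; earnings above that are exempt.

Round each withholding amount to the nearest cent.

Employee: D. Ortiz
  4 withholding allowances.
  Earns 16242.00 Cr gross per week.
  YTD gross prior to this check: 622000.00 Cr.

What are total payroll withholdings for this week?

3899.25 Cr

Earnings Tax: taxable = 16242.00 Cr − 4×140.00 Cr = 15682.00 Cr
  784.30 Cr + 23% × (15682.00 Cr − 8000.00 Cr) = 784.30 Cr + 23% × 7682.00 Cr = 2551.16 Cr
Pension Levy: 8.3% × 16242.00 Cr = 1348.09 Cr
Total: 2551.16 Cr + 1348.09 Cr = 3899.25 Cr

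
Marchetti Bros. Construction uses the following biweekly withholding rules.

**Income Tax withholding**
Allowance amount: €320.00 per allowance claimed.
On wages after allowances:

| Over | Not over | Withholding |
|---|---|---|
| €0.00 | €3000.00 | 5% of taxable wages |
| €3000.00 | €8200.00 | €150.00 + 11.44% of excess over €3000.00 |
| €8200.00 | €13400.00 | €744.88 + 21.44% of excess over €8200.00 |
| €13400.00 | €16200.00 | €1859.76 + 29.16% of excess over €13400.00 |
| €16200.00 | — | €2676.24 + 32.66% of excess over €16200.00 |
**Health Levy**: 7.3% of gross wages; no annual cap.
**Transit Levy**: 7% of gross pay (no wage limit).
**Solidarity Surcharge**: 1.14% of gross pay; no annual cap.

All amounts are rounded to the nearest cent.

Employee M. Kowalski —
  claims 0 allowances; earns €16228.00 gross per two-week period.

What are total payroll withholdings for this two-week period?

€5190.98

Income Tax: taxable = €16228.00
  €2676.24 + 32.66% × (€16228.00 − €16200.00) = €2676.24 + 32.66% × €28.00 = €2685.38
Health Levy: 7.3% × €16228.00 = €1184.64
Transit Levy: 7% × €16228.00 = €1135.96
Solidarity Surcharge: 1.14% × €16228.00 = €185.00
Total: €2685.38 + €1184.64 + €1135.96 + €185.00 = €5190.98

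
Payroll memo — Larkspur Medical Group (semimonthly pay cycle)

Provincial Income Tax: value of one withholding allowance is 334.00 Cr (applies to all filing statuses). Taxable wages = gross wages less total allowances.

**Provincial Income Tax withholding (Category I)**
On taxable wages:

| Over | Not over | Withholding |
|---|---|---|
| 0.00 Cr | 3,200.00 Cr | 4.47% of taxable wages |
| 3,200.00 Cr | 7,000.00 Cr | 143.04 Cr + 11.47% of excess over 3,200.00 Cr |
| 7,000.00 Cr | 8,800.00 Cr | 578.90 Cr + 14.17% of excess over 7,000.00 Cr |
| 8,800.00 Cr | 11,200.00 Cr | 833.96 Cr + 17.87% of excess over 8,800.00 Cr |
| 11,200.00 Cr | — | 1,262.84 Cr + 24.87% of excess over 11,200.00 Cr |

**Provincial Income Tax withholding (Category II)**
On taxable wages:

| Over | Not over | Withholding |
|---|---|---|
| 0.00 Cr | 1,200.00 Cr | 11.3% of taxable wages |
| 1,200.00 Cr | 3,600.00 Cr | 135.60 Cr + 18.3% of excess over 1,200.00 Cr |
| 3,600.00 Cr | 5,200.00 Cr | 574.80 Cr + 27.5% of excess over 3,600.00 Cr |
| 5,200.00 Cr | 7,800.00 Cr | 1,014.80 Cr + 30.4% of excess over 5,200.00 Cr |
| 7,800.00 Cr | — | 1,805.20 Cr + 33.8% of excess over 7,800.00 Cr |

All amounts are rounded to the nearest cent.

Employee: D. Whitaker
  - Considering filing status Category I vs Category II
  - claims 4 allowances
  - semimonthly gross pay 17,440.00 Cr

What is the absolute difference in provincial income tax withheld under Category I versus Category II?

Provincial Income Tax (Category I): taxable = 17,440.00 Cr − 4×334.00 Cr = 16,104.00 Cr
  1,262.84 Cr + 24.87% × (16,104.00 Cr − 11,200.00 Cr) = 1,262.84 Cr + 24.87% × 4,904.00 Cr = 2,482.46 Cr
Provincial Income Tax (Category II): taxable = 17,440.00 Cr − 4×334.00 Cr = 16,104.00 Cr
  1,805.20 Cr + 33.8% × (16,104.00 Cr − 7,800.00 Cr) = 1,805.20 Cr + 33.8% × 8,304.00 Cr = 4,611.95 Cr
Difference: |2,482.46 Cr − 4,611.95 Cr| = 2,129.49 Cr (higher under Category II)

2,129.49 Cr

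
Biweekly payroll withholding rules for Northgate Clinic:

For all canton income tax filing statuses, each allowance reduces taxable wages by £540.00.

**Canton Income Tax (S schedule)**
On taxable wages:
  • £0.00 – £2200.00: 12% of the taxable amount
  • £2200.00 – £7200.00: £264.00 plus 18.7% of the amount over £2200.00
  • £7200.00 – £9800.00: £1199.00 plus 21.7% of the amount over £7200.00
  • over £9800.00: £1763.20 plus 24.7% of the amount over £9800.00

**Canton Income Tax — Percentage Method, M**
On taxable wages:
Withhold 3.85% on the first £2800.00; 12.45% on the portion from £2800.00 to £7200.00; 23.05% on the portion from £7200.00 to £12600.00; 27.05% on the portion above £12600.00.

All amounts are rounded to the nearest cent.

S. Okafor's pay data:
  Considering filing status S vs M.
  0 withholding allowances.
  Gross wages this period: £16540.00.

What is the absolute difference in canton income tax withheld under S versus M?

Canton Income Tax (S): taxable = £16540.00
  £1763.20 + 24.7% × (£16540.00 − £9800.00) = £1763.20 + 24.7% × £6740.00 = £3427.98
Canton Income Tax (M): taxable = £16540.00
  £1900.30 + 27.05% × (£16540.00 − £12600.00) = £1900.30 + 27.05% × £3940.00 = £2966.07
Difference: |£3427.98 − £2966.07| = £461.91 (higher under S)

£461.91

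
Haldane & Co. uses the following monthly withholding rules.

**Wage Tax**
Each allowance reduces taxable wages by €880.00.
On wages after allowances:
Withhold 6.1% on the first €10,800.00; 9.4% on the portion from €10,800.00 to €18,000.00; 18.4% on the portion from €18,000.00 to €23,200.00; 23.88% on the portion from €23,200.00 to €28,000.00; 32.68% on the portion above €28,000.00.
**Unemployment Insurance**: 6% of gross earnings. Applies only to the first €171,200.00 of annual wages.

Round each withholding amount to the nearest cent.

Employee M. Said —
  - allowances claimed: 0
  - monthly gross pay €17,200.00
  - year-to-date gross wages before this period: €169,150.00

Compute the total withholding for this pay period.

Wage Tax: taxable = €17,200.00
  €658.80 + 9.4% × (€17,200.00 − €10,800.00) = €658.80 + 9.4% × €6,400.00 = €1,260.40
Unemployment Insurance: cap €171,200.00 − YTD €169,150.00 = €2,050.00 subject; 6% × €2,050.00 = €123.00
Total: €1,260.40 + €123.00 = €1,383.40

€1,383.40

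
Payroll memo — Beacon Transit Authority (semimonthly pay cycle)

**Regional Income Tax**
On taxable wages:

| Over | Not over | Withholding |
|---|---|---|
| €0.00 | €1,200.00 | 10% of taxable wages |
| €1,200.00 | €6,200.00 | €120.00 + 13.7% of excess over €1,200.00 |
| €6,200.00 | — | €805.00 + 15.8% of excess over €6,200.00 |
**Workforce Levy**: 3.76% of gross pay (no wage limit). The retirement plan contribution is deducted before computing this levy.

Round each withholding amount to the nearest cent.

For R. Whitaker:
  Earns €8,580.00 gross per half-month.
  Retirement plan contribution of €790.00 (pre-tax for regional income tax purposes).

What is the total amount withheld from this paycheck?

€1,349.12

Regional Income Tax: taxable = €8,580.00 − €790.00 = €7,790.00
  €805.00 + 15.8% × (€7,790.00 − €6,200.00) = €805.00 + 15.8% × €1,590.00 = €1,056.22
Workforce Levy: 3.76% × €7,790.00 = €292.90
Total: €1,056.22 + €292.90 = €1,349.12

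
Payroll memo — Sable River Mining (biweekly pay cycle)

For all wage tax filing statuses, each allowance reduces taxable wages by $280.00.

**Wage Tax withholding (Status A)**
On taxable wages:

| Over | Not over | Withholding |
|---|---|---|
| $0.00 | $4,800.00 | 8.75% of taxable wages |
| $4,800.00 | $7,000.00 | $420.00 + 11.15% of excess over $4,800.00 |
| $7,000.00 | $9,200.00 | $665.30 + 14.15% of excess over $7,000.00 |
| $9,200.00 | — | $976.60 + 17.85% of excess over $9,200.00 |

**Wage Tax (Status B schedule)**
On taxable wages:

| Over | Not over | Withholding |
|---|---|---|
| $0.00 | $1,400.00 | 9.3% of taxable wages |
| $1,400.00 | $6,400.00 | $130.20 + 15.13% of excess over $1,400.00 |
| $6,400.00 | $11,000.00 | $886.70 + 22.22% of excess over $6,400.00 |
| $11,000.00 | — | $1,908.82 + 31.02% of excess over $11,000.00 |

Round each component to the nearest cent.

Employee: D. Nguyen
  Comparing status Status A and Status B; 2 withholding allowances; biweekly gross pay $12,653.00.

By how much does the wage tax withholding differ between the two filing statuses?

Wage Tax (Status A): taxable = $12,653.00 − 2×$280.00 = $12,093.00
  $976.60 + 17.85% × ($12,093.00 − $9,200.00) = $976.60 + 17.85% × $2,893.00 = $1,493.00
Wage Tax (Status B): taxable = $12,653.00 − 2×$280.00 = $12,093.00
  $1,908.82 + 31.02% × ($12,093.00 − $11,000.00) = $1,908.82 + 31.02% × $1,093.00 = $2,247.87
Difference: |$1,493.00 − $2,247.87| = $754.87 (higher under Status B)

$754.87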